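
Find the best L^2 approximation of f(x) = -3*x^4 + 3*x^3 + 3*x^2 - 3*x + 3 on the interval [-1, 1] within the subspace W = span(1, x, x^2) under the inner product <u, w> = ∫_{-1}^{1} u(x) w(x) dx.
g(x) = 3*x^2/7 - 6*x/5 + 114/35

The best approximation g ∈ W is the orthogonal projection of f onto W. Writing g = a_0 + a_1 x + a_2 x^2, the coefficients solve the normal equations G · a = b where
  G_{ij} = <φ_i, φ_j> and b_i = <f, φ_i>, with φ_0 = 1, φ_1 = x, φ_2 = x^2.
G =
  [2, 0, 2/3]
  [0, 2/3, 0]
  [2/3, 0, 2/5],
b = (34/5, -4/5, 82/35).
Solving gives a_0 = 114/35, a_1 = -6/5, a_2 = 3/7, so
  g(x) = 3*x^2/7 - 6*x/5 + 114/35.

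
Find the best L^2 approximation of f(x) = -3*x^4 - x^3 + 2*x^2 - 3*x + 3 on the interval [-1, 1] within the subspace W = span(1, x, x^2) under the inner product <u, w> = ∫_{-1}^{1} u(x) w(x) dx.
g(x) = -4*x^2/7 - 18*x/5 + 114/35

The best approximation g ∈ W is the orthogonal projection of f onto W. Writing g = a_0 + a_1 x + a_2 x^2, the coefficients solve the normal equations G · a = b where
  G_{ij} = <φ_i, φ_j> and b_i = <f, φ_i>, with φ_0 = 1, φ_1 = x, φ_2 = x^2.
G =
  [2, 0, 2/3]
  [0, 2/3, 0]
  [2/3, 0, 2/5],
b = (92/15, -12/5, 68/35).
Solving gives a_0 = 114/35, a_1 = -18/5, a_2 = -4/7, so
  g(x) = -4*x^2/7 - 18*x/5 + 114/35.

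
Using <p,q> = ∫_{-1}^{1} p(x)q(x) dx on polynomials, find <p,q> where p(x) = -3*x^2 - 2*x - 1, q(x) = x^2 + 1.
<p,q> = -88/15

Expand the product: p(x)·q(x) = -3*x^4 - 2*x^3 - 4*x^2 - 2*x - 1.
∫_{-1}^{1} of each monomial x^k gives [2/(k+1) if k even, 0 if k odd]. Integrating term-by-term (or equivalently evaluating the antiderivative F(x) = -3*x^5/5 - x^4/2 - 4*x^3/3 - x^2 - x at the endpoints):
  F(1) − F(−1) = -133/30 − (43/30) = -88/15.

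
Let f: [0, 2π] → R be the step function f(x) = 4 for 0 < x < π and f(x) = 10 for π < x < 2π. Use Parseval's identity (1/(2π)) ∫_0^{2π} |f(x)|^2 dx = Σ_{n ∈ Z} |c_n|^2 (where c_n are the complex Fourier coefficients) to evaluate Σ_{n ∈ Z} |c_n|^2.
Σ |c_n|^2 = 58

Parseval equates the L^2 energy of f (normalised by 1/(2π)) with the ℓ^2 sum of its Fourier coefficients: (1/(2π)) ∫_0^{2π} |f|^2 = Σ |c_n|^2.
Compute the left side: (1/(2π)) [∫_0^π 4^2 dx + ∫_π^{2π} 10^2 dx] = (1/(2π)) · (16π + 100π) = (16 + 100)/2 = 58.
So Σ_{n ∈ Z} |c_n|^2 = 58.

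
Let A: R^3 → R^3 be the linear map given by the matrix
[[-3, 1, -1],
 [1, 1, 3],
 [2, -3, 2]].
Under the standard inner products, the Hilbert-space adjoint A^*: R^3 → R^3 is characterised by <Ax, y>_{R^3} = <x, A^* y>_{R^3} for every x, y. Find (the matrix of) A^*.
A^* = A^T =
[[-3, 1, 2],
 [1, 1, -3],
 [-1, 3, 2]]

For real matrices with standard dot products, the defining identity <Ax, y> = <x, A^* y> gives (Ax)^T y = x^T (A^*) y, i.e. x^T A^T y = x^T (A^*) y. Since this holds for all x, y, we must have A^* = A^T. Therefore
A^* =
[[-3, 1, 2],
 [1, 1, -3],
 [-1, 3, 2]].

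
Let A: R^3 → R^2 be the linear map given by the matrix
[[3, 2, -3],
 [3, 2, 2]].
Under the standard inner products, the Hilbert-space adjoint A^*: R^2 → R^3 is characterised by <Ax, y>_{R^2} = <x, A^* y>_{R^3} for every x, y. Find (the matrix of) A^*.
A^* = A^T =
[[3, 3],
 [2, 2],
 [-3, 2]]

For real matrices with standard dot products, the defining identity <Ax, y> = <x, A^* y> gives (Ax)^T y = x^T (A^*) y, i.e. x^T A^T y = x^T (A^*) y. Since this holds for all x, y, we must have A^* = A^T. Therefore
A^* =
[[3, 3],
 [2, 2],
 [-3, 2]].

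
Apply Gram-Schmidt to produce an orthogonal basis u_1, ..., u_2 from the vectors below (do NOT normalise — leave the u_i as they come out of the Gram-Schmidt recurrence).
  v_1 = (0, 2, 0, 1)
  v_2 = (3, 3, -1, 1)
Orthogonal basis:
  u_1 = (0, 2, 0, 1)
  u_2 = (3, 1/5, -1, -2/5)

Apply the Gram-Schmidt recurrence
  u_1 = v_1
  u_i = v_i − Σ_{j<i} ((v_i · u_j) / (u_j · u_j)) · u_j.

Step by step this gives:
  u_1 = (0, 2, 0, 1)
  u_2 = (3, 1/5, -1, -2/5)

Orthogonality check:
  u_2 · u_1 = 0 (should be 0)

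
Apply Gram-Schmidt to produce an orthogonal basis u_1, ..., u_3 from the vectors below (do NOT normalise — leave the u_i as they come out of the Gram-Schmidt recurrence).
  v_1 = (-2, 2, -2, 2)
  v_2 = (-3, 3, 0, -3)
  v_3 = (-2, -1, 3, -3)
Orthogonal basis:
  u_1 = (-2, 2, -2, 2)
  u_2 = (-9/4, 9/4, 3/4, -15/4)
  u_3 = (-20/11, -13/11, 14/11, 7/11)

Apply the Gram-Schmidt recurrence
  u_1 = v_1
  u_i = v_i − Σ_{j<i} ((v_i · u_j) / (u_j · u_j)) · u_j.

Step by step this gives:
  u_1 = (-2, 2, -2, 2)
  u_2 = (-9/4, 9/4, 3/4, -15/4)
  u_3 = (-20/11, -13/11, 14/11, 7/11)

Orthogonality check:
  u_2 · u_1 = 0 (should be 0)
  u_3 · u_1 = 0 (should be 0)
  u_3 · u_2 = 0 (should be 0)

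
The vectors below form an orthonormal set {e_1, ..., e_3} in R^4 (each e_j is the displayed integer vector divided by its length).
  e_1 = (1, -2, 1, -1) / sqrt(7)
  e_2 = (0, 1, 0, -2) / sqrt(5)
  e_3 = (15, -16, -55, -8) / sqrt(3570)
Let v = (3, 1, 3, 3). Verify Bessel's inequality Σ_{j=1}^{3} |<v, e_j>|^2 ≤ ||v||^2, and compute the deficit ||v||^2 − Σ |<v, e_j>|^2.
Σ |<v, e_j>|^2 = 628/51; ||v||^2 = 28; deficit = 800/51

Write each e_j = u_j / sqrt(<u_j, u_j>) where u_j is the displayed integer vector. Then <v, e_j> = <v, u_j> / sqrt(<u_j, u_j>), so |<v, e_j>|^2 = <v, u_j>^2 / <u_j, u_j>.
Coefficients: <v, e_1> = 1/sqrt(7), <v, e_2> = -5/sqrt(5), <v, e_3> = -160/sqrt(3570).
Square and sum: Σ |<v, e_j>|^2 = 628/51.
Compute ||v||^2 = v·v = 28.
Deficit = 28 − 628/51 = 800/51 ≥ 0, confirming Bessel's inequality. (The deficit equals ||v − Σ <v,e_j> e_j||^2, the squared distance from v to span{e_j}.)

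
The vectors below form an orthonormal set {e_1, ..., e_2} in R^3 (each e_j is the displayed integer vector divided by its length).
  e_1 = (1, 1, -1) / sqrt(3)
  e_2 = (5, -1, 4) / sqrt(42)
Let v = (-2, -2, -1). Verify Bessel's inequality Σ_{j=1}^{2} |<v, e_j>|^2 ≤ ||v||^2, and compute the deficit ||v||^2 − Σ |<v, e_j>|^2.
Σ |<v, e_j>|^2 = 45/7; ||v||^2 = 9; deficit = 18/7

Write each e_j = u_j / sqrt(<u_j, u_j>) where u_j is the displayed integer vector. Then <v, e_j> = <v, u_j> / sqrt(<u_j, u_j>), so |<v, e_j>|^2 = <v, u_j>^2 / <u_j, u_j>.
Coefficients: <v, e_1> = -3/sqrt(3), <v, e_2> = -12/sqrt(42).
Square and sum: Σ |<v, e_j>|^2 = 45/7.
Compute ||v||^2 = v·v = 9.
Deficit = 9 − 45/7 = 18/7 ≥ 0, confirming Bessel's inequality. (The deficit equals ||v − Σ <v,e_j> e_j||^2, the squared distance from v to span{e_j}.)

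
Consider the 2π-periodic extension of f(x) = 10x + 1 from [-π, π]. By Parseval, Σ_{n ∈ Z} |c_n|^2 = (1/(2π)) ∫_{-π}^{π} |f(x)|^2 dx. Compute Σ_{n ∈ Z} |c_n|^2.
Σ |c_n|^2 = 100π^2/3 + 1

Expand and integrate term by term over [-π, π]:
  ∫ (10x)^2 dx = 100·(2π^3/3); ∫ 2·10·(1)·x dx = 0 (odd integrand); ∫ 1^2 dx = 1·2π.
So (1/(2π)) ∫_{-π}^{π} (10x + 1)^2 dx = 100π^2/3 + 1 = 100π^2/3 + 1.
Parseval ⇒ Σ |c_n|^2 = 100π^2/3 + 1.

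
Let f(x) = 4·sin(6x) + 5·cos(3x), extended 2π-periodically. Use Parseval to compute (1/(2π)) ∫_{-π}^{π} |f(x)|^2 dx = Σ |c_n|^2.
Σ |c_n|^2 = 41/2

Expand |f|^2 and use orthogonality of {sin(nx), cos(mx)} on [-π, π]:
  ∫_{-π}^{π} sin(nx)^2 dx = π, ∫ cos(mx)^2 dx = π, and cross terms integrate to 0.
So ∫_{-π}^{π} f(x)^2 dx = 4^2 · π + 5^2 · π = (16 + 25)π.
Divide by 2π: (16 + 25)/2 = 41/2.
By Parseval, this equals Σ |c_n|^2.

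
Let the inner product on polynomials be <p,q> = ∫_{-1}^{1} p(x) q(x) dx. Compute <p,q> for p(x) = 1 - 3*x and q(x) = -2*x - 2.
<p,q> = 0

Expand the product: p(x)·q(x) = 6*x^2 + 4*x - 2.
∫_{-1}^{1} of each monomial x^k gives [2/(k+1) if k even, 0 if k odd]. Integrating term-by-term (or equivalently evaluating the antiderivative F(x) = 2*x^3 + 2*x^2 - 2*x at the endpoints):
  F(1) − F(−1) = 2 − (2) = 0.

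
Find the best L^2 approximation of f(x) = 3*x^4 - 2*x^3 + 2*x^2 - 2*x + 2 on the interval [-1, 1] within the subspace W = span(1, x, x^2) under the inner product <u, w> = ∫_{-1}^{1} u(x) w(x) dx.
g(x) = 32*x^2/7 - 16*x/5 + 61/35

The best approximation g ∈ W is the orthogonal projection of f onto W. Writing g = a_0 + a_1 x + a_2 x^2, the coefficients solve the normal equations G · a = b where
  G_{ij} = <φ_i, φ_j> and b_i = <f, φ_i>, with φ_0 = 1, φ_1 = x, φ_2 = x^2.
G =
  [2, 0, 2/3]
  [0, 2/3, 0]
  [2/3, 0, 2/5],
b = (98/15, -32/15, 314/105).
Solving gives a_0 = 61/35, a_1 = -16/5, a_2 = 32/7, so
  g(x) = 32*x^2/7 - 16*x/5 + 61/35.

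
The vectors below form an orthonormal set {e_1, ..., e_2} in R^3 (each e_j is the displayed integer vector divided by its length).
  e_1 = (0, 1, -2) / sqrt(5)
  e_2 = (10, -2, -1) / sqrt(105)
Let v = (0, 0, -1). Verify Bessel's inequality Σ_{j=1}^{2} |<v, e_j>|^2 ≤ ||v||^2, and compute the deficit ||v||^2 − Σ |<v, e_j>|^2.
Σ |<v, e_j>|^2 = 17/21; ||v||^2 = 1; deficit = 4/21

Write each e_j = u_j / sqrt(<u_j, u_j>) where u_j is the displayed integer vector. Then <v, e_j> = <v, u_j> / sqrt(<u_j, u_j>), so |<v, e_j>|^2 = <v, u_j>^2 / <u_j, u_j>.
Coefficients: <v, e_1> = 2/sqrt(5), <v, e_2> = 1/sqrt(105).
Square and sum: Σ |<v, e_j>|^2 = 17/21.
Compute ||v||^2 = v·v = 1.
Deficit = 1 − 17/21 = 4/21 ≥ 0, confirming Bessel's inequality. (The deficit equals ||v − Σ <v,e_j> e_j||^2, the squared distance from v to span{e_j}.)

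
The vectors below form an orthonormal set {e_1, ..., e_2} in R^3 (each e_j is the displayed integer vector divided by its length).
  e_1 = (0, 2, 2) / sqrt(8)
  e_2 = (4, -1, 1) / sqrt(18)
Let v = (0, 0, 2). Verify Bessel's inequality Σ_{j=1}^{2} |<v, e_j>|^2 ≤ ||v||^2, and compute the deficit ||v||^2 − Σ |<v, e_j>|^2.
Σ |<v, e_j>|^2 = 20/9; ||v||^2 = 4; deficit = 16/9

Write each e_j = u_j / sqrt(<u_j, u_j>) where u_j is the displayed integer vector. Then <v, e_j> = <v, u_j> / sqrt(<u_j, u_j>), so |<v, e_j>|^2 = <v, u_j>^2 / <u_j, u_j>.
Coefficients: <v, e_1> = 4/sqrt(8), <v, e_2> = 2/sqrt(18).
Square and sum: Σ |<v, e_j>|^2 = 20/9.
Compute ||v||^2 = v·v = 4.
Deficit = 4 − 20/9 = 16/9 ≥ 0, confirming Bessel's inequality. (The deficit equals ||v − Σ <v,e_j> e_j||^2, the squared distance from v to span{e_j}.)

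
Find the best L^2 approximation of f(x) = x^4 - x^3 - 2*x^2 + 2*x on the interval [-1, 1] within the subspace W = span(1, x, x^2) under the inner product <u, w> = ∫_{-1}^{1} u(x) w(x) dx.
g(x) = -8*x^2/7 + 7*x/5 - 3/35

The best approximation g ∈ W is the orthogonal projection of f onto W. Writing g = a_0 + a_1 x + a_2 x^2, the coefficients solve the normal equations G · a = b where
  G_{ij} = <φ_i, φ_j> and b_i = <f, φ_i>, with φ_0 = 1, φ_1 = x, φ_2 = x^2.
G =
  [2, 0, 2/3]
  [0, 2/3, 0]
  [2/3, 0, 2/5],
b = (-14/15, 14/15, -18/35).
Solving gives a_0 = -3/35, a_1 = 7/5, a_2 = -8/7, so
  g(x) = -8*x^2/7 + 7*x/5 - 3/35.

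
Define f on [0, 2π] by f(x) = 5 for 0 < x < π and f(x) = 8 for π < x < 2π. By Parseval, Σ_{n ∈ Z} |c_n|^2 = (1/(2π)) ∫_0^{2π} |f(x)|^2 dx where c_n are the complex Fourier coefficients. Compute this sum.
Σ |c_n|^2 = 89/2

Parseval equates the L^2 energy of f (normalised by 1/(2π)) with the ℓ^2 sum of its Fourier coefficients: (1/(2π)) ∫_0^{2π} |f|^2 = Σ |c_n|^2.
Compute the left side: (1/(2π)) [∫_0^π 5^2 dx + ∫_π^{2π} 8^2 dx] = (1/(2π)) · (25π + 64π) = (25 + 64)/2 = 89/2.
So Σ_{n ∈ Z} |c_n|^2 = 89/2.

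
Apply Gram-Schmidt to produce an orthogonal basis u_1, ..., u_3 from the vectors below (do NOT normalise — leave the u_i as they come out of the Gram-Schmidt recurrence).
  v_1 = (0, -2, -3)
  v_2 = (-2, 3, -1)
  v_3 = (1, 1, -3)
Orthogonal basis:
  u_1 = (0, -2, -3)
  u_2 = (-2, 33/13, -22/13)
  u_3 = (319/173, 174/173, -116/173)

Apply the Gram-Schmidt recurrence
  u_1 = v_1
  u_i = v_i − Σ_{j<i} ((v_i · u_j) / (u_j · u_j)) · u_j.

Step by step this gives:
  u_1 = (0, -2, -3)
  u_2 = (-2, 33/13, -22/13)
  u_3 = (319/173, 174/173, -116/173)

Orthogonality check:
  u_2 · u_1 = 0 (should be 0)
  u_3 · u_1 = 0 (should be 0)
  u_3 · u_2 = 0 (should be 0)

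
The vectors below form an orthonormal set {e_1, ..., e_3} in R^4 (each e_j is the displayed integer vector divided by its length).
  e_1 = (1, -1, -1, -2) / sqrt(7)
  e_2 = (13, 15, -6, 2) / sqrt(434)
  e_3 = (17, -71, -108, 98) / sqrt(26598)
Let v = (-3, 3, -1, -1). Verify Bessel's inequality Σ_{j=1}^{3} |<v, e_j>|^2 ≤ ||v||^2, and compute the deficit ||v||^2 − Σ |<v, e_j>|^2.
Σ |<v, e_j>|^2 = 1691/429; ||v||^2 = 20; deficit = 6889/429

Write each e_j = u_j / sqrt(<u_j, u_j>) where u_j is the displayed integer vector. Then <v, e_j> = <v, u_j> / sqrt(<u_j, u_j>), so |<v, e_j>|^2 = <v, u_j>^2 / <u_j, u_j>.
Coefficients: <v, e_1> = -3/sqrt(7), <v, e_2> = 10/sqrt(434), <v, e_3> = -254/sqrt(26598).
Square and sum: Σ |<v, e_j>|^2 = 1691/429.
Compute ||v||^2 = v·v = 20.
Deficit = 20 − 1691/429 = 6889/429 ≥ 0, confirming Bessel's inequality. (The deficit equals ||v − Σ <v,e_j> e_j||^2, the squared distance from v to span{e_j}.)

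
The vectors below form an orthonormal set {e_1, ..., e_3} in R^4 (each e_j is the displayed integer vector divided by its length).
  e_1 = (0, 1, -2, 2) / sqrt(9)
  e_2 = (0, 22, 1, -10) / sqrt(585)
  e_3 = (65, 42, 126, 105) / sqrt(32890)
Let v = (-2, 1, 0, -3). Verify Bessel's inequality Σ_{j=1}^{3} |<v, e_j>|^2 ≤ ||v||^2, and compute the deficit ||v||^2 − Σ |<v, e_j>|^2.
Σ |<v, e_j>|^2 = 6243/506; ||v||^2 = 14; deficit = 841/506

Write each e_j = u_j / sqrt(<u_j, u_j>) where u_j is the displayed integer vector. Then <v, e_j> = <v, u_j> / sqrt(<u_j, u_j>), so |<v, e_j>|^2 = <v, u_j>^2 / <u_j, u_j>.
Coefficients: <v, e_1> = -5/sqrt(9), <v, e_2> = 52/sqrt(585), <v, e_3> = -403/sqrt(32890).
Square and sum: Σ |<v, e_j>|^2 = 6243/506.
Compute ||v||^2 = v·v = 14.
Deficit = 14 − 6243/506 = 841/506 ≥ 0, confirming Bessel's inequality. (The deficit equals ||v − Σ <v,e_j> e_j||^2, the squared distance from v to span{e_j}.)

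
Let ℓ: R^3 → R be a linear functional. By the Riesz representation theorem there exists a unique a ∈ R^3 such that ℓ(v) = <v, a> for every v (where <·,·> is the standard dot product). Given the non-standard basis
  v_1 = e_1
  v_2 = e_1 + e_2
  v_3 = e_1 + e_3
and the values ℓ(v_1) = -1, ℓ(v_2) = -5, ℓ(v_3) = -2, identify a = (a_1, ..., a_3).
a = (-1, -4, -1)

Write a = (a_1, ..., a_3) in the standard basis. For each basis vector v_i, ℓ(v_i) = <v_i, a> is a linear equation in the a_j's. Collect the n equations into a matrix system V a = ℓ, where row i of V is v_i (expressed in the standard basis). Since V is invertible (lower-triangular with 1s on the diagonal, up to permutation), solve by back-substitution:
  V =
[[1, 0, 0],
 [1, 1, 0],
 [1, 0, 1]]
  V a = (-1, -5, -2)
Solving gives a = (-1, -4, -1).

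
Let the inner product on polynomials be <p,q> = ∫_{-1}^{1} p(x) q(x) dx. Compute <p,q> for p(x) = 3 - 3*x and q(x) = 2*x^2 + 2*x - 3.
<p,q> = -18

Expand the product: p(x)·q(x) = -6*x^3 + 15*x - 9.
∫_{-1}^{1} of each monomial x^k gives [2/(k+1) if k even, 0 if k odd]. Integrating term-by-term (or equivalently evaluating the antiderivative F(x) = -3*x^4/2 + 15*x^2/2 - 9*x at the endpoints):
  F(1) − F(−1) = -3 − (15) = -18.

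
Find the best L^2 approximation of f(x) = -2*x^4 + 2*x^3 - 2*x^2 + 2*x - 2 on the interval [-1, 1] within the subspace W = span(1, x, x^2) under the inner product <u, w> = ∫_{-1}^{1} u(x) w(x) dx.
g(x) = -26*x^2/7 + 16*x/5 - 64/35

The best approximation g ∈ W is the orthogonal projection of f onto W. Writing g = a_0 + a_1 x + a_2 x^2, the coefficients solve the normal equations G · a = b where
  G_{ij} = <φ_i, φ_j> and b_i = <f, φ_i>, with φ_0 = 1, φ_1 = x, φ_2 = x^2.
G =
  [2, 0, 2/3]
  [0, 2/3, 0]
  [2/3, 0, 2/5],
b = (-92/15, 32/15, -284/105).
Solving gives a_0 = -64/35, a_1 = 16/5, a_2 = -26/7, so
  g(x) = -26*x^2/7 + 16*x/5 - 64/35.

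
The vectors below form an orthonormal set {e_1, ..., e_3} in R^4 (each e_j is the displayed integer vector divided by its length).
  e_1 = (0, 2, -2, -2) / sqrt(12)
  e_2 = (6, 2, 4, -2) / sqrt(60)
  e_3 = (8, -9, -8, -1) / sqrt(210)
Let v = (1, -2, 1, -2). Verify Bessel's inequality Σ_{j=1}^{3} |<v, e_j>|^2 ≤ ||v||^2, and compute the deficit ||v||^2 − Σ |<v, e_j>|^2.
Σ |<v, e_j>|^2 = 82/21; ||v||^2 = 10; deficit = 128/21

Write each e_j = u_j / sqrt(<u_j, u_j>) where u_j is the displayed integer vector. Then <v, e_j> = <v, u_j> / sqrt(<u_j, u_j>), so |<v, e_j>|^2 = <v, u_j>^2 / <u_j, u_j>.
Coefficients: <v, e_1> = -2/sqrt(12), <v, e_2> = 10/sqrt(60), <v, e_3> = 20/sqrt(210).
Square and sum: Σ |<v, e_j>|^2 = 82/21.
Compute ||v||^2 = v·v = 10.
Deficit = 10 − 82/21 = 128/21 ≥ 0, confirming Bessel's inequality. (The deficit equals ||v − Σ <v,e_j> e_j||^2, the squared distance from v to span{e_j}.)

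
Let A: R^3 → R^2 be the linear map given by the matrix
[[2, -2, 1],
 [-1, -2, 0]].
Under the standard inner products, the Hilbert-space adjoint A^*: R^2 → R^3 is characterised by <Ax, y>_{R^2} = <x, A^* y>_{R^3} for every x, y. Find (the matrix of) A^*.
A^* = A^T =
[[2, -1],
 [-2, -2],
 [1, 0]]

For real matrices with standard dot products, the defining identity <Ax, y> = <x, A^* y> gives (Ax)^T y = x^T (A^*) y, i.e. x^T A^T y = x^T (A^*) y. Since this holds for all x, y, we must have A^* = A^T. Therefore
A^* =
[[2, -1],
 [-2, -2],
 [1, 0]].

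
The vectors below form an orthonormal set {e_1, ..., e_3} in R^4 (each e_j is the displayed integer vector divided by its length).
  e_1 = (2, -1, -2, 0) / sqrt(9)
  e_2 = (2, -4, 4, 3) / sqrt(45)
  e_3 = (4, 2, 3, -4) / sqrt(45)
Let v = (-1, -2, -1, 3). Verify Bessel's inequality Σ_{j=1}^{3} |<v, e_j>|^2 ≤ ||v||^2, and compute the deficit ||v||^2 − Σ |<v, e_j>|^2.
Σ |<v, e_j>|^2 = 134/9; ||v||^2 = 15; deficit = 1/9

Write each e_j = u_j / sqrt(<u_j, u_j>) where u_j is the displayed integer vector. Then <v, e_j> = <v, u_j> / sqrt(<u_j, u_j>), so |<v, e_j>|^2 = <v, u_j>^2 / <u_j, u_j>.
Coefficients: <v, e_1> = 2/sqrt(9), <v, e_2> = 11/sqrt(45), <v, e_3> = -23/sqrt(45).
Square and sum: Σ |<v, e_j>|^2 = 134/9.
Compute ||v||^2 = v·v = 15.
Deficit = 15 − 134/9 = 1/9 ≥ 0, confirming Bessel's inequality. (The deficit equals ||v − Σ <v,e_j> e_j||^2, the squared distance from v to span{e_j}.)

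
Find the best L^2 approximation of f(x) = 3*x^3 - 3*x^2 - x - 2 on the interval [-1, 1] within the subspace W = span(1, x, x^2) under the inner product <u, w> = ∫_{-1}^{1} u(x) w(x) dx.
g(x) = -3*x^2 + 4*x/5 - 2

The best approximation g ∈ W is the orthogonal projection of f onto W. Writing g = a_0 + a_1 x + a_2 x^2, the coefficients solve the normal equations G · a = b where
  G_{ij} = <φ_i, φ_j> and b_i = <f, φ_i>, with φ_0 = 1, φ_1 = x, φ_2 = x^2.
G =
  [2, 0, 2/3]
  [0, 2/3, 0]
  [2/3, 0, 2/5],
b = (-6, 8/15, -38/15).
Solving gives a_0 = -2, a_1 = 4/5, a_2 = -3, so
  g(x) = -3*x^2 + 4*x/5 - 2.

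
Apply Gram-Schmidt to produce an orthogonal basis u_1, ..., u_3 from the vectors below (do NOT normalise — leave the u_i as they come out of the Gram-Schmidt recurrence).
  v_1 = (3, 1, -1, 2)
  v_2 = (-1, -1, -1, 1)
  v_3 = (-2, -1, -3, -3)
Orthogonal basis:
  u_1 = (3, 1, -1, 2)
  u_2 = (-4/5, -14/15, -16/15, 17/15)
  u_3 = (28/59, 13/59, -179/59, -138/59)

Apply the Gram-Schmidt recurrence
  u_1 = v_1
  u_i = v_i − Σ_{j<i} ((v_i · u_j) / (u_j · u_j)) · u_j.

Step by step this gives:
  u_1 = (3, 1, -1, 2)
  u_2 = (-4/5, -14/15, -16/15, 17/15)
  u_3 = (28/59, 13/59, -179/59, -138/59)

Orthogonality check:
  u_2 · u_1 = 0 (should be 0)
  u_3 · u_1 = 0 (should be 0)
  u_3 · u_2 = 0 (should be 0)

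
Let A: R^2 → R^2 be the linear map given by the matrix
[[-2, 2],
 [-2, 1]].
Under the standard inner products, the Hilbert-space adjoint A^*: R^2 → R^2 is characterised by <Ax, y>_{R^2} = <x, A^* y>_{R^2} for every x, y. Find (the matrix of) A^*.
A^* = A^T =
[[-2, -2],
 [2, 1]]

For real matrices with standard dot products, the defining identity <Ax, y> = <x, A^* y> gives (Ax)^T y = x^T (A^*) y, i.e. x^T A^T y = x^T (A^*) y. Since this holds for all x, y, we must have A^* = A^T. Therefore
A^* =
[[-2, -2],
 [2, 1]].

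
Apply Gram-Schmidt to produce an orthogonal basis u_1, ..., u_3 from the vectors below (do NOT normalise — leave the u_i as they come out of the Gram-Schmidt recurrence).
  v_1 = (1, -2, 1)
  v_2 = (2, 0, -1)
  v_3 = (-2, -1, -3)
Orthogonal basis:
  u_1 = (1, -2, 1)
  u_2 = (11/6, 1/3, -7/6)
  u_3 = (-38/29, -57/29, -76/29)

Apply the Gram-Schmidt recurrence
  u_1 = v_1
  u_i = v_i − Σ_{j<i} ((v_i · u_j) / (u_j · u_j)) · u_j.

Step by step this gives:
  u_1 = (1, -2, 1)
  u_2 = (11/6, 1/3, -7/6)
  u_3 = (-38/29, -57/29, -76/29)

Orthogonality check:
  u_2 · u_1 = 0 (should be 0)
  u_3 · u_1 = 0 (should be 0)
  u_3 · u_2 = 0 (should be 0)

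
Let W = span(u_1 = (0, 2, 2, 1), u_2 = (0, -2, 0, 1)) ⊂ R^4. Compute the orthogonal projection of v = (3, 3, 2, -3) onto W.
proj_W(v) = (0, 34/9, 4/9, -13/9)

Set up U = [u_1 | ... | u_2] ∈ R^(4×2). The projector onto W = col(U) is P = U (U^T U)^(-1) U^T.
Compute U^T U =
  [9, -3]
  [-3, 5],
and U^T v = (7, -9).
Solve U^T U · c = U^T v for the coefficients: c = (2/9, -5/3). The projection is proj_W(v) = U c.
Check: (v - proj_W(v)) · u_1 = 0  (should be 0).
Check: (v - proj_W(v)) · u_2 = 0  (should be 0).
Result: proj_W(v) = (0, 34/9, 4/9, -13/9).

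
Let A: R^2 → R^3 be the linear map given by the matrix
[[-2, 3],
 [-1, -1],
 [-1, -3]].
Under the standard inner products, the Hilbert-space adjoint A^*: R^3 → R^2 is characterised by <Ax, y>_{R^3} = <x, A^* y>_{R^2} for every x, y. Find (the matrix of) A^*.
A^* = A^T =
[[-2, -1, -1],
 [3, -1, -3]]

For real matrices with standard dot products, the defining identity <Ax, y> = <x, A^* y> gives (Ax)^T y = x^T (A^*) y, i.e. x^T A^T y = x^T (A^*) y. Since this holds for all x, y, we must have A^* = A^T. Therefore
A^* =
[[-2, -1, -1],
 [3, -1, -3]].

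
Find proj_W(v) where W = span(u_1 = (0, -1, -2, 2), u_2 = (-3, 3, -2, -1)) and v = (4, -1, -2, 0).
proj_W(v) = (141/103, -193/103, -10/103, 151/103)

Set up U = [u_1 | ... | u_2] ∈ R^(4×2). The projector onto W = col(U) is P = U (U^T U)^(-1) U^T.
Compute U^T U =
  [9, -1]
  [-1, 23],
and U^T v = (5, -11).
Solve U^T U · c = U^T v for the coefficients: c = (52/103, -47/103). The projection is proj_W(v) = U c.
Check: (v - proj_W(v)) · u_1 = 0  (should be 0).
Check: (v - proj_W(v)) · u_2 = 0  (should be 0).
Result: proj_W(v) = (141/103, -193/103, -10/103, 151/103).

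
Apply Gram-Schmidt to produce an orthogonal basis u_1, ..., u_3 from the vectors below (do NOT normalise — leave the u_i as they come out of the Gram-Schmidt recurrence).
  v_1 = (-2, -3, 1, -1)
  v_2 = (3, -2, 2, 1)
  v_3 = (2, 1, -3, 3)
Orthogonal basis:
  u_1 = (-2, -3, 1, -1)
  u_2 = (47/15, -9/5, 29/15, 16/15)
  u_3 = (-16/269, -380/269, -628/269, 544/269)

Apply the Gram-Schmidt recurrence
  u_1 = v_1
  u_i = v_i − Σ_{j<i} ((v_i · u_j) / (u_j · u_j)) · u_j.

Step by step this gives:
  u_1 = (-2, -3, 1, -1)
  u_2 = (47/15, -9/5, 29/15, 16/15)
  u_3 = (-16/269, -380/269, -628/269, 544/269)

Orthogonality check:
  u_2 · u_1 = 0 (should be 0)
  u_3 · u_1 = 0 (should be 0)
  u_3 · u_2 = 0 (should be 0)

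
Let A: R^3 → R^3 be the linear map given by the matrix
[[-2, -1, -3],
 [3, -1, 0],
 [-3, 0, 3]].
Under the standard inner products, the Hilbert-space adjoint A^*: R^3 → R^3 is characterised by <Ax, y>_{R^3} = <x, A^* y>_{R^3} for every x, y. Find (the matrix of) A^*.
A^* = A^T =
[[-2, 3, -3],
 [-1, -1, 0],
 [-3, 0, 3]]

For real matrices with standard dot products, the defining identity <Ax, y> = <x, A^* y> gives (Ax)^T y = x^T (A^*) y, i.e. x^T A^T y = x^T (A^*) y. Since this holds for all x, y, we must have A^* = A^T. Therefore
A^* =
[[-2, 3, -3],
 [-1, -1, 0],
 [-3, 0, 3]].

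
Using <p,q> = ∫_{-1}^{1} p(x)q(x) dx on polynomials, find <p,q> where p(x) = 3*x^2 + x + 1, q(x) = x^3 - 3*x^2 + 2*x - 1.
<p,q> = -118/15

Expand the product: p(x)·q(x) = 3*x^5 - 8*x^4 + 4*x^3 - 4*x^2 + x - 1.
∫_{-1}^{1} of each monomial x^k gives [2/(k+1) if k even, 0 if k odd]. Integrating term-by-term (or equivalently evaluating the antiderivative F(x) = x^6/2 - 8*x^5/5 + x^4 - 4*x^3/3 + x^2/2 - x at the endpoints):
  F(1) − F(−1) = -29/15 − (89/15) = -118/15.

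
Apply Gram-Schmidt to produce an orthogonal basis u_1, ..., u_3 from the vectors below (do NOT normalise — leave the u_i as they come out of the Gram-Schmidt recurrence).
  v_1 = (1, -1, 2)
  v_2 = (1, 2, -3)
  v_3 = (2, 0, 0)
Orthogonal basis:
  u_1 = (1, -1, 2)
  u_2 = (13/6, 5/6, -2/3)
  u_3 = (2/35, -2/7, -6/35)

Apply the Gram-Schmidt recurrence
  u_1 = v_1
  u_i = v_i − Σ_{j<i} ((v_i · u_j) / (u_j · u_j)) · u_j.

Step by step this gives:
  u_1 = (1, -1, 2)
  u_2 = (13/6, 5/6, -2/3)
  u_3 = (2/35, -2/7, -6/35)

Orthogonality check:
  u_2 · u_1 = 0 (should be 0)
  u_3 · u_1 = 0 (should be 0)
  u_3 · u_2 = 0 (should be 0)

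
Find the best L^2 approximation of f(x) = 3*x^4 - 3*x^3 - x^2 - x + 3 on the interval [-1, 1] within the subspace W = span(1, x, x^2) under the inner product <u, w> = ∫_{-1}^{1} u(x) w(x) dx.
g(x) = 11*x^2/7 - 14*x/5 + 96/35

The best approximation g ∈ W is the orthogonal projection of f onto W. Writing g = a_0 + a_1 x + a_2 x^2, the coefficients solve the normal equations G · a = b where
  G_{ij} = <φ_i, φ_j> and b_i = <f, φ_i>, with φ_0 = 1, φ_1 = x, φ_2 = x^2.
G =
  [2, 0, 2/3]
  [0, 2/3, 0]
  [2/3, 0, 2/5],
b = (98/15, -28/15, 86/35).
Solving gives a_0 = 96/35, a_1 = -14/5, a_2 = 11/7, so
  g(x) = 11*x^2/7 - 14*x/5 + 96/35.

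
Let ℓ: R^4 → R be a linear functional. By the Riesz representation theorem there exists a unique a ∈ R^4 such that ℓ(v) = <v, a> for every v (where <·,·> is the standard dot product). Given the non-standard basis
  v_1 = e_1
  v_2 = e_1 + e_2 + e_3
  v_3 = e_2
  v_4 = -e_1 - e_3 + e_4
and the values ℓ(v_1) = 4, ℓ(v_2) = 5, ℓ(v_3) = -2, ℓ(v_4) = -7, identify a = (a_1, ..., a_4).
a = (4, -2, 3, 0)

Write a = (a_1, ..., a_4) in the standard basis. For each basis vector v_i, ℓ(v_i) = <v_i, a> is a linear equation in the a_j's. Collect the n equations into a matrix system V a = ℓ, where row i of V is v_i (expressed in the standard basis). Since V is invertible (lower-triangular with 1s on the diagonal, up to permutation), solve by back-substitution:
  V =
[[1, 0, 0, 0],
 [1, 1, 1, 0],
 [0, 1, 0, 0],
 [-1, 0, -1, 1]]
  V a = (4, 5, -2, -7)
Solving gives a = (4, -2, 3, 0).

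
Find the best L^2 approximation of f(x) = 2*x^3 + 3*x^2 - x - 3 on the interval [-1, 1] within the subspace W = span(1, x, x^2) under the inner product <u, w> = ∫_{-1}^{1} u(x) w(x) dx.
g(x) = 3*x^2 + x/5 - 3

The best approximation g ∈ W is the orthogonal projection of f onto W. Writing g = a_0 + a_1 x + a_2 x^2, the coefficients solve the normal equations G · a = b where
  G_{ij} = <φ_i, φ_j> and b_i = <f, φ_i>, with φ_0 = 1, φ_1 = x, φ_2 = x^2.
G =
  [2, 0, 2/3]
  [0, 2/3, 0]
  [2/3, 0, 2/5],
b = (-4, 2/15, -4/5).
Solving gives a_0 = -3, a_1 = 1/5, a_2 = 3, so
  g(x) = 3*x^2 + x/5 - 3.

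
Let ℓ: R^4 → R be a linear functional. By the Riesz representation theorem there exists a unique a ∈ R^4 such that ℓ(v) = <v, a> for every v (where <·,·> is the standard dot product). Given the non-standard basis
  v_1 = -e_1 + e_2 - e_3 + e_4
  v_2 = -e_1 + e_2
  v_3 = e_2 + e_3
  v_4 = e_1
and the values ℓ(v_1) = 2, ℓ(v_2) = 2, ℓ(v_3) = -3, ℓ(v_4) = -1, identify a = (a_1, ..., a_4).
a = (-1, 1, -4, -4)

Write a = (a_1, ..., a_4) in the standard basis. For each basis vector v_i, ℓ(v_i) = <v_i, a> is a linear equation in the a_j's. Collect the n equations into a matrix system V a = ℓ, where row i of V is v_i (expressed in the standard basis). Since V is invertible (lower-triangular with 1s on the diagonal, up to permutation), solve by back-substitution:
  V =
[[-1, 1, -1, 1],
 [-1, 1, 0, 0],
 [0, 1, 1, 0],
 [1, 0, 0, 0]]
  V a = (2, 2, -3, -1)
Solving gives a = (-1, 1, -4, -4).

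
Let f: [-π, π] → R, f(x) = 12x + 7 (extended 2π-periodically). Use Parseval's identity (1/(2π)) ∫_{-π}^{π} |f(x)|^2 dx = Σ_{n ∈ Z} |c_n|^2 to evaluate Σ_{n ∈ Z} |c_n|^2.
Σ |c_n|^2 = 48π^2 + 49

Expand and integrate term by term over [-π, π]:
  ∫ (12x)^2 dx = 144·(2π^3/3); ∫ 2·12·(7)·x dx = 0 (odd integrand); ∫ 7^2 dx = 49·2π.
So (1/(2π)) ∫_{-π}^{π} (12x + 7)^2 dx = 144π^2/3 + 49 = 48π^2 + 49.
Parseval ⇒ Σ |c_n|^2 = 48π^2 + 49.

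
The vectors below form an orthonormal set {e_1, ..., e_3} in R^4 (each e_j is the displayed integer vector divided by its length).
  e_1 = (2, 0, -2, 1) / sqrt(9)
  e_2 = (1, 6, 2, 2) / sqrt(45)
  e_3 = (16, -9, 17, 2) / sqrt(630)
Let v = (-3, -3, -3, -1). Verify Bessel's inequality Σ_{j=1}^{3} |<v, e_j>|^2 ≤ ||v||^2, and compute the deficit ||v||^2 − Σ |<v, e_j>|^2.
Σ |<v, e_j>|^2 = 1732/63; ||v||^2 = 28; deficit = 32/63

Write each e_j = u_j / sqrt(<u_j, u_j>) where u_j is the displayed integer vector. Then <v, e_j> = <v, u_j> / sqrt(<u_j, u_j>), so |<v, e_j>|^2 = <v, u_j>^2 / <u_j, u_j>.
Coefficients: <v, e_1> = -1/sqrt(9), <v, e_2> = -29/sqrt(45), <v, e_3> = -74/sqrt(630).
Square and sum: Σ |<v, e_j>|^2 = 1732/63.
Compute ||v||^2 = v·v = 28.
Deficit = 28 − 1732/63 = 32/63 ≥ 0, confirming Bessel's inequality. (The deficit equals ||v − Σ <v,e_j> e_j||^2, the squared distance from v to span{e_j}.)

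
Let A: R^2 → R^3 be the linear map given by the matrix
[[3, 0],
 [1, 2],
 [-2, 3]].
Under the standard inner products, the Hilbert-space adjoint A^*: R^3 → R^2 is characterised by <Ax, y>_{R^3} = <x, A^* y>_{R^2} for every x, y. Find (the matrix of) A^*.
A^* = A^T =
[[3, 1, -2],
 [0, 2, 3]]

For real matrices with standard dot products, the defining identity <Ax, y> = <x, A^* y> gives (Ax)^T y = x^T (A^*) y, i.e. x^T A^T y = x^T (A^*) y. Since this holds for all x, y, we must have A^* = A^T. Therefore
A^* =
[[3, 1, -2],
 [0, 2, 3]].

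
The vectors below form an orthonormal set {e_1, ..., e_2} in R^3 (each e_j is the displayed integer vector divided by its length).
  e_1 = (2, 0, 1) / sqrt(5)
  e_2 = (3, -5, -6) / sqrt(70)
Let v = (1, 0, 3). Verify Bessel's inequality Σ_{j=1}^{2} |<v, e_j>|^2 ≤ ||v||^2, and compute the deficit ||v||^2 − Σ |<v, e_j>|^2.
Σ |<v, e_j>|^2 = 115/14; ||v||^2 = 10; deficit = 25/14

Write each e_j = u_j / sqrt(<u_j, u_j>) where u_j is the displayed integer vector. Then <v, e_j> = <v, u_j> / sqrt(<u_j, u_j>), so |<v, e_j>|^2 = <v, u_j>^2 / <u_j, u_j>.
Coefficients: <v, e_1> = 5/sqrt(5), <v, e_2> = -15/sqrt(70).
Square and sum: Σ |<v, e_j>|^2 = 115/14.
Compute ||v||^2 = v·v = 10.
Deficit = 10 − 115/14 = 25/14 ≥ 0, confirming Bessel's inequality. (The deficit equals ||v − Σ <v,e_j> e_j||^2, the squared distance from v to span{e_j}.)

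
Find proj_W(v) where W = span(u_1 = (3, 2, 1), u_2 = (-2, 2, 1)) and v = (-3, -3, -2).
proj_W(v) = (-3, -16/5, -8/5)

Set up U = [u_1 | ... | u_2] ∈ R^(3×2). The projector onto W = col(U) is P = U (U^T U)^(-1) U^T.
Compute U^T U =
  [14, -1]
  [-1, 9],
and U^T v = (-17, -2).
Solve U^T U · c = U^T v for the coefficients: c = (-31/25, -9/25). The projection is proj_W(v) = U c.
Check: (v - proj_W(v)) · u_1 = 0  (should be 0).
Check: (v - proj_W(v)) · u_2 = 0  (should be 0).
Result: proj_W(v) = (-3, -16/5, -8/5).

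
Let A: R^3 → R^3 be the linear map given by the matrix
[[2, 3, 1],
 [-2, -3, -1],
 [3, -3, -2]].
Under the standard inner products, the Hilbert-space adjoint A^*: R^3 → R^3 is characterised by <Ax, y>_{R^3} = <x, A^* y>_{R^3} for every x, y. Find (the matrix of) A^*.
A^* = A^T =
[[2, -2, 3],
 [3, -3, -3],
 [1, -1, -2]]

For real matrices with standard dot products, the defining identity <Ax, y> = <x, A^* y> gives (Ax)^T y = x^T (A^*) y, i.e. x^T A^T y = x^T (A^*) y. Since this holds for all x, y, we must have A^* = A^T. Therefore
A^* =
[[2, -2, 3],
 [3, -3, -3],
 [1, -1, -2]].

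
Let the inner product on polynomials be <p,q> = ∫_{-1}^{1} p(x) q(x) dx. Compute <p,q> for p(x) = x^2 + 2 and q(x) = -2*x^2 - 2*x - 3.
<p,q> = -262/15

Expand the product: p(x)·q(x) = -2*x^4 - 2*x^3 - 7*x^2 - 4*x - 6.
∫_{-1}^{1} of each monomial x^k gives [2/(k+1) if k even, 0 if k odd]. Integrating term-by-term (or equivalently evaluating the antiderivative F(x) = -2*x^5/5 - x^4/2 - 7*x^3/3 - 2*x^2 - 6*x at the endpoints):
  F(1) − F(−1) = -337/30 − (187/30) = -262/15.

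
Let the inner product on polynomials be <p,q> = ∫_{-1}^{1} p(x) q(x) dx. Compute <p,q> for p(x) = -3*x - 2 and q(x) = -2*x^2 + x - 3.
<p,q> = 38/3

Expand the product: p(x)·q(x) = 6*x^3 + x^2 + 7*x + 6.
∫_{-1}^{1} of each monomial x^k gives [2/(k+1) if k even, 0 if k odd]. Integrating term-by-term (or equivalently evaluating the antiderivative F(x) = 3*x^4/2 + x^3/3 + 7*x^2/2 + 6*x at the endpoints):
  F(1) − F(−1) = 34/3 − (-4/3) = 38/3.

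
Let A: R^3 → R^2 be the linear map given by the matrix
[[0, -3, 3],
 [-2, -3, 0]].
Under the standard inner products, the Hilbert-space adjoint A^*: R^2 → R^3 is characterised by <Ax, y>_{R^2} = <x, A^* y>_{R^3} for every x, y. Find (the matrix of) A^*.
A^* = A^T =
[[0, -2],
 [-3, -3],
 [3, 0]]

For real matrices with standard dot products, the defining identity <Ax, y> = <x, A^* y> gives (Ax)^T y = x^T (A^*) y, i.e. x^T A^T y = x^T (A^*) y. Since this holds for all x, y, we must have A^* = A^T. Therefore
A^* =
[[0, -2],
 [-3, -3],
 [3, 0]].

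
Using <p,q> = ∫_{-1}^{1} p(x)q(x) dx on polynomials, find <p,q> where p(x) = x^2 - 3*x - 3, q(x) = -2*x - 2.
<p,q> = 44/3

Expand the product: p(x)·q(x) = -2*x^3 + 4*x^2 + 12*x + 6.
∫_{-1}^{1} of each monomial x^k gives [2/(k+1) if k even, 0 if k odd]. Integrating term-by-term (or equivalently evaluating the antiderivative F(x) = -x^4/2 + 4*x^3/3 + 6*x^2 + 6*x at the endpoints):
  F(1) − F(−1) = 77/6 − (-11/6) = 44/3.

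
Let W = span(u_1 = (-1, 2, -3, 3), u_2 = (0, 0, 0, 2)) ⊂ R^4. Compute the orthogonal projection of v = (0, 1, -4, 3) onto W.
proj_W(v) = (-1, 2, -3, 3)

Set up U = [u_1 | ... | u_2] ∈ R^(4×2). The projector onto W = col(U) is P = U (U^T U)^(-1) U^T.
Compute U^T U =
  [23, 6]
  [6, 4],
and U^T v = (23, 6).
Solve U^T U · c = U^T v for the coefficients: c = (1, 0). The projection is proj_W(v) = U c.
Check: (v - proj_W(v)) · u_1 = 0  (should be 0).
Check: (v - proj_W(v)) · u_2 = 0  (should be 0).
Result: proj_W(v) = (-1, 2, -3, 3).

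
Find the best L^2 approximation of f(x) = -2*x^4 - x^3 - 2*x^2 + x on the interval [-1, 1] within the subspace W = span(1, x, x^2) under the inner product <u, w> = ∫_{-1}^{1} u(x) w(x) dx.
g(x) = -26*x^2/7 + 2*x/5 + 6/35

The best approximation g ∈ W is the orthogonal projection of f onto W. Writing g = a_0 + a_1 x + a_2 x^2, the coefficients solve the normal equations G · a = b where
  G_{ij} = <φ_i, φ_j> and b_i = <f, φ_i>, with φ_0 = 1, φ_1 = x, φ_2 = x^2.
G =
  [2, 0, 2/3]
  [0, 2/3, 0]
  [2/3, 0, 2/5],
b = (-32/15, 4/15, -48/35).
Solving gives a_0 = 6/35, a_1 = 2/5, a_2 = -26/7, so
  g(x) = -26*x^2/7 + 2*x/5 + 6/35.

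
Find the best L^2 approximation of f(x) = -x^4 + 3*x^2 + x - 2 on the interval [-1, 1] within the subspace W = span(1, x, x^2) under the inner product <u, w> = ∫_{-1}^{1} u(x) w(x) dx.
g(x) = 15*x^2/7 + x - 67/35

The best approximation g ∈ W is the orthogonal projection of f onto W. Writing g = a_0 + a_1 x + a_2 x^2, the coefficients solve the normal equations G · a = b where
  G_{ij} = <φ_i, φ_j> and b_i = <f, φ_i>, with φ_0 = 1, φ_1 = x, φ_2 = x^2.
G =
  [2, 0, 2/3]
  [0, 2/3, 0]
  [2/3, 0, 2/5],
b = (-12/5, 2/3, -44/105).
Solving gives a_0 = -67/35, a_1 = 1, a_2 = 15/7, so
  g(x) = 15*x^2/7 + x - 67/35.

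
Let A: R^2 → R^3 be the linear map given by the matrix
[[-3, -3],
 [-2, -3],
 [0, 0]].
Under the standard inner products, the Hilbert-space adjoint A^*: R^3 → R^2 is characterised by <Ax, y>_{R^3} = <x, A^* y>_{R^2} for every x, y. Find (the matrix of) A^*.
A^* = A^T =
[[-3, -2, 0],
 [-3, -3, 0]]

For real matrices with standard dot products, the defining identity <Ax, y> = <x, A^* y> gives (Ax)^T y = x^T (A^*) y, i.e. x^T A^T y = x^T (A^*) y. Since this holds for all x, y, we must have A^* = A^T. Therefore
A^* =
[[-3, -2, 0],
 [-3, -3, 0]].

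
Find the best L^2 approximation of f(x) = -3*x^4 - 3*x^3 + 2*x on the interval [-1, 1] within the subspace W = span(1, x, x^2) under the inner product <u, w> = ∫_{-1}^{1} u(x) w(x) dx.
g(x) = -18*x^2/7 + x/5 + 9/35

The best approximation g ∈ W is the orthogonal projection of f onto W. Writing g = a_0 + a_1 x + a_2 x^2, the coefficients solve the normal equations G · a = b where
  G_{ij} = <φ_i, φ_j> and b_i = <f, φ_i>, with φ_0 = 1, φ_1 = x, φ_2 = x^2.
G =
  [2, 0, 2/3]
  [0, 2/3, 0]
  [2/3, 0, 2/5],
b = (-6/5, 2/15, -6/7).
Solving gives a_0 = 9/35, a_1 = 1/5, a_2 = -18/7, so
  g(x) = -18*x^2/7 + x/5 + 9/35.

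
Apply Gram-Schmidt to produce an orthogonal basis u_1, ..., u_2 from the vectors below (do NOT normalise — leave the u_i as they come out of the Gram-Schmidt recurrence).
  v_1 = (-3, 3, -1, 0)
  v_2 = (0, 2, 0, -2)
Orthogonal basis:
  u_1 = (-3, 3, -1, 0)
  u_2 = (18/19, 20/19, 6/19, -2)

Apply the Gram-Schmidt recurrence
  u_1 = v_1
  u_i = v_i − Σ_{j<i} ((v_i · u_j) / (u_j · u_j)) · u_j.

Step by step this gives:
  u_1 = (-3, 3, -1, 0)
  u_2 = (18/19, 20/19, 6/19, -2)

Orthogonality check:
  u_2 · u_1 = 0 (should be 0)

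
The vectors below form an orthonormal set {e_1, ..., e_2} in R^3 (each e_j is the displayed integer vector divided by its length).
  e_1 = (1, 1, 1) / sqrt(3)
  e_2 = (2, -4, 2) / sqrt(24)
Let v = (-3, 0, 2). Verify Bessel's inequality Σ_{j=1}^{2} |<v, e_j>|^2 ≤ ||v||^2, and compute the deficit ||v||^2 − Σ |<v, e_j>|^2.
Σ |<v, e_j>|^2 = 1/2; ||v||^2 = 13; deficit = 25/2

Write each e_j = u_j / sqrt(<u_j, u_j>) where u_j is the displayed integer vector. Then <v, e_j> = <v, u_j> / sqrt(<u_j, u_j>), so |<v, e_j>|^2 = <v, u_j>^2 / <u_j, u_j>.
Coefficients: <v, e_1> = -1/sqrt(3), <v, e_2> = -2/sqrt(24).
Square and sum: Σ |<v, e_j>|^2 = 1/2.
Compute ||v||^2 = v·v = 13.
Deficit = 13 − 1/2 = 25/2 ≥ 0, confirming Bessel's inequality. (The deficit equals ||v − Σ <v,e_j> e_j||^2, the squared distance from v to span{e_j}.)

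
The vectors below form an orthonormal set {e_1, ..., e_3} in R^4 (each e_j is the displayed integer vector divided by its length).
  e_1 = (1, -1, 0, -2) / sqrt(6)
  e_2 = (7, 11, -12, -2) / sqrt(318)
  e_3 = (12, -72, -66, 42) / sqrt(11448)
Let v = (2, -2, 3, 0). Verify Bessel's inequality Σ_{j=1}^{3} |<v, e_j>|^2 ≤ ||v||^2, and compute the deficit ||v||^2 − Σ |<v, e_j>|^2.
Σ |<v, e_j>|^2 = 53/6; ||v||^2 = 17; deficit = 49/6

Write each e_j = u_j / sqrt(<u_j, u_j>) where u_j is the displayed integer vector. Then <v, e_j> = <v, u_j> / sqrt(<u_j, u_j>), so |<v, e_j>|^2 = <v, u_j>^2 / <u_j, u_j>.
Coefficients: <v, e_1> = 4/sqrt(6), <v, e_2> = -44/sqrt(318), <v, e_3> = -30/sqrt(11448).
Square and sum: Σ |<v, e_j>|^2 = 53/6.
Compute ||v||^2 = v·v = 17.
Deficit = 17 − 53/6 = 49/6 ≥ 0, confirming Bessel's inequality. (The deficit equals ||v − Σ <v,e_j> e_j||^2, the squared distance from v to span{e_j}.)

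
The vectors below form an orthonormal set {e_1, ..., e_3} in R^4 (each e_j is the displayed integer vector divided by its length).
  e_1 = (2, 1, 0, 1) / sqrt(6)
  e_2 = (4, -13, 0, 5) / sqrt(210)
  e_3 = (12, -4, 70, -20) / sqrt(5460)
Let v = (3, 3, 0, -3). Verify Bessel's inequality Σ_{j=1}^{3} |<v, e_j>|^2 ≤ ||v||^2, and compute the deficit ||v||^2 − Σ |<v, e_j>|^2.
Σ |<v, e_j>|^2 = 204/13; ||v||^2 = 27; deficit = 147/13

Write each e_j = u_j / sqrt(<u_j, u_j>) where u_j is the displayed integer vector. Then <v, e_j> = <v, u_j> / sqrt(<u_j, u_j>), so |<v, e_j>|^2 = <v, u_j>^2 / <u_j, u_j>.
Coefficients: <v, e_1> = 6/sqrt(6), <v, e_2> = -42/sqrt(210), <v, e_3> = 84/sqrt(5460).
Square and sum: Σ |<v, e_j>|^2 = 204/13.
Compute ||v||^2 = v·v = 27.
Deficit = 27 − 204/13 = 147/13 ≥ 0, confirming Bessel's inequality. (The deficit equals ||v − Σ <v,e_j> e_j||^2, the squared distance from v to span{e_j}.)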